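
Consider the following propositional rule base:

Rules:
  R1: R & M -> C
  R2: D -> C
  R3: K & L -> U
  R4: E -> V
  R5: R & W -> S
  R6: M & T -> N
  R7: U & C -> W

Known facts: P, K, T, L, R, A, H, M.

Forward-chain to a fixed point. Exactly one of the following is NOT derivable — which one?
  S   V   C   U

Round 1: R1 [R & M -> C]; R3 [K & L -> U]; R6 [M & T -> N]. Adds C, U, N.
Round 2: R7 [U & C -> W]. Adds W.
Round 3: R5 [R & W -> S]. Adds S.
Derived: S (round 3), U (round 1), C (round 1). V never appears in any round.

V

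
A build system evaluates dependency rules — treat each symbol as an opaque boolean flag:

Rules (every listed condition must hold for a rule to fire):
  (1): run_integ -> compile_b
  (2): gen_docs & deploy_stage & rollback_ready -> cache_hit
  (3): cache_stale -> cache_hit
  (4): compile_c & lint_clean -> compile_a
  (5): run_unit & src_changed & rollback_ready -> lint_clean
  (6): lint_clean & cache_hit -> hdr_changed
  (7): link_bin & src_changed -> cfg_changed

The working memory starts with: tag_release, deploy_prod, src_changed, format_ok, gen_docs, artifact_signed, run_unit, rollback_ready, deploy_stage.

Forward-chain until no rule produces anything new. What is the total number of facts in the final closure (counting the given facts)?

Round 1: (2) [gen_docs & deploy_stage & rollback_ready -> cache_hit]; (5) [run_unit & src_changed & rollback_ready -> lint_clean]. Adds cache_hit, lint_clean.
Round 2: (6) [lint_clean & cache_hit -> hdr_changed]. Adds hdr_changed.
Closure: {artifact_signed, cache_hit, deploy_prod, deploy_stage, format_ok, gen_docs, hdr_changed, lint_clean, rollback_ready, run_unit, src_changed, tag_release} — 12 facts.

12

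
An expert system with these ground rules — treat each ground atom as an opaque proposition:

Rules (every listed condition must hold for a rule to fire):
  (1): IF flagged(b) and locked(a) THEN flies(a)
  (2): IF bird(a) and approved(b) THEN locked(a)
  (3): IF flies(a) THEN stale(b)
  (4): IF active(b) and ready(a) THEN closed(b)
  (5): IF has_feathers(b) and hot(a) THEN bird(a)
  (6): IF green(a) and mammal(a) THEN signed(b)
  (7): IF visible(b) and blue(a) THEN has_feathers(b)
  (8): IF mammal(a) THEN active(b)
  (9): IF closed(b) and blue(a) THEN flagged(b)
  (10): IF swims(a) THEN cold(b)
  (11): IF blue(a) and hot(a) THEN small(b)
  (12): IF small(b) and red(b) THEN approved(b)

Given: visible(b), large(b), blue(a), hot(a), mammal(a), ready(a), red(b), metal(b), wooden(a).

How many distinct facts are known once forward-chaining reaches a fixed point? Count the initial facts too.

19

Round 1 fires (7), (8), (11), giving has_feathers(b), active(b), small(b).
Round 2 fires (4), (5), (12), giving closed(b), bird(a), approved(b).
Round 3 fires (2), (9), giving locked(a), flagged(b).
Round 4 fires (1), giving flies(a).
Round 5 fires (3), giving stale(b).
Closure: {active(b), approved(b), bird(a), blue(a), closed(b), flagged(b), flies(a), has_feathers(b), hot(a), large(b), locked(a), mammal(a), metal(b), ready(a), red(b), small(b), stale(b), visible(b), wooden(a)} — 19 facts.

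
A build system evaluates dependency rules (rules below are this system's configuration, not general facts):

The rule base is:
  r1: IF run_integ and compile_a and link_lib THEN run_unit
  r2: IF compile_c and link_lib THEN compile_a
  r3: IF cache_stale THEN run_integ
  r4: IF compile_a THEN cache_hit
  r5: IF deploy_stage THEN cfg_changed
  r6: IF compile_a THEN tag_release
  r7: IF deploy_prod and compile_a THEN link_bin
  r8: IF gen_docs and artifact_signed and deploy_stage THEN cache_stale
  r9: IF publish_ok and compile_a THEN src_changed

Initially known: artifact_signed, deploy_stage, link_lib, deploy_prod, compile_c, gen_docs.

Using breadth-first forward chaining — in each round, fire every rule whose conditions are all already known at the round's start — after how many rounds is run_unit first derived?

Round 1 — r2, r5, r8, derive compile_a, cfg_changed, cache_stale.
Round 2 — r3, r4, r6, r7, derive run_integ, cache_hit, tag_release, link_bin.
Round 3 — r1, derive run_unit.
run_unit first appears in round 3.

3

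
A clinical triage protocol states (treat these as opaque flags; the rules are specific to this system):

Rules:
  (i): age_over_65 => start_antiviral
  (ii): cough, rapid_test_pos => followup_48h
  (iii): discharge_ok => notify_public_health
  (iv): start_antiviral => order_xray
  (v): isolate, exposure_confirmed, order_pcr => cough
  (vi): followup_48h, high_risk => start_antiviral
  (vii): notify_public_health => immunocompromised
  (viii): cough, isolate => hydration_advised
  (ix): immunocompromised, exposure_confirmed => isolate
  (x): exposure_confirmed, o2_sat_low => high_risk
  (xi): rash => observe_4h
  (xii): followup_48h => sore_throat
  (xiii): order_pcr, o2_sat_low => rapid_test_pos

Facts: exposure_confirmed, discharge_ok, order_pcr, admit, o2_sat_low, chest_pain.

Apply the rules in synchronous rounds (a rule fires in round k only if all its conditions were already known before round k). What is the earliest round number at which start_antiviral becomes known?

Round 1 fires (iii), (x), (xiii), giving notify_public_health, high_risk, rapid_test_pos.
Round 2 fires (vii), giving immunocompromised.
Round 3 fires (ix), giving isolate.
Round 4 fires (v), giving cough.
Round 5 fires (ii), (viii), giving followup_48h, hydration_advised.
Round 6 fires (vi), (xii), giving start_antiviral, sore_throat.
start_antiviral first appears in round 6.

6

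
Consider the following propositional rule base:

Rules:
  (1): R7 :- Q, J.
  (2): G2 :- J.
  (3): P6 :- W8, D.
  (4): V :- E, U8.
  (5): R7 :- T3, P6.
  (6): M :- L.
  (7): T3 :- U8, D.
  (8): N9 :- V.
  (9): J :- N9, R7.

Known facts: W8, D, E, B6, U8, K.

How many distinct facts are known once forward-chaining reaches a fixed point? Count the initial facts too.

13

Round 1: (3) [P6 :- W8, D.]; (4) [V :- E, U8.]; (7) [T3 :- U8, D.]. Adds P6, V, T3.
Round 2: (5) [R7 :- T3, P6.]; (8) [N9 :- V.]. Adds R7, N9.
Round 3: (9) [J :- N9, R7.]. Adds J.
Round 4: (2) [G2 :- J.]. Adds G2.
Closure: {B6, D, E, G2, J, K, N9, P6, R7, T3, U8, V, W8} — 13 facts.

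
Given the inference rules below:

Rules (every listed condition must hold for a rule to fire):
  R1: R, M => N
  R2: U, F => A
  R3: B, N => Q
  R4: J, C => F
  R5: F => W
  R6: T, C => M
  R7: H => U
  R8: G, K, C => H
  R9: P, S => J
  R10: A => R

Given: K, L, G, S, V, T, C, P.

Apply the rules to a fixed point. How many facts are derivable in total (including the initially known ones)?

17

Round 1: R6 [T, C => M]; R8 [G, K, C => H]; R9 [P, S => J]. Adds M, H, J.
Round 2: R4 [J, C => F]; R7 [H => U]. Adds F, U.
Round 3: R2 [U, F => A]; R5 [F => W]. Adds A, W.
Round 4: R10 [A => R]. Adds R.
Round 5: R1 [R, M => N]. Adds N.
Closure: {A, C, F, G, H, J, K, L, M, N, P, R, S, T, U, V, W} — 17 facts.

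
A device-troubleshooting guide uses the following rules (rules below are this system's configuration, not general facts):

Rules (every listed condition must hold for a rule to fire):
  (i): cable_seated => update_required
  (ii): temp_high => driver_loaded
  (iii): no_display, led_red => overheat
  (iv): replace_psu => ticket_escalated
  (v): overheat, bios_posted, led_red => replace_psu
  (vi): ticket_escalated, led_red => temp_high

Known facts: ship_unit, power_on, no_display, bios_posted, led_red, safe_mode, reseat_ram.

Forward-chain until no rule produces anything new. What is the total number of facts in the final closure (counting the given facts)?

12

Round 1 — (iii), derive overheat.
Round 2 — (v), derive replace_psu.
Round 3 — (iv), derive ticket_escalated.
Round 4 — (vi), derive temp_high.
Round 5 — (ii), derive driver_loaded.
Closure: {bios_posted, driver_loaded, led_red, no_display, overheat, power_on, replace_psu, reseat_ram, safe_mode, ship_unit, temp_high, ticket_escalated} — 12 facts.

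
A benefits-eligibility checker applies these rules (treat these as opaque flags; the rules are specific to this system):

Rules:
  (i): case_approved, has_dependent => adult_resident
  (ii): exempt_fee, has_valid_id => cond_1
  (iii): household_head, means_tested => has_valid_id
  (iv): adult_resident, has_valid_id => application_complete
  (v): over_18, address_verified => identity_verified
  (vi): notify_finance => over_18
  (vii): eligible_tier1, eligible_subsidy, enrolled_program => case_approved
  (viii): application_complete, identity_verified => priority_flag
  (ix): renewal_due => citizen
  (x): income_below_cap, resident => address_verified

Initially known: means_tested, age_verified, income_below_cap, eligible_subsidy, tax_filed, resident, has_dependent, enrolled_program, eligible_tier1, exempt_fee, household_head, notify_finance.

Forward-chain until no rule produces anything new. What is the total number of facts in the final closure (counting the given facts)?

Round 1: (iii) [household_head, means_tested => has_valid_id]; (vi) [notify_finance => over_18]; (vii) [eligible_tier1, eligible_subsidy, enrolled_program => case_approved]; (x) [income_below_cap, resident => address_verified]. Adds has_valid_id, over_18, case_approved, address_verified.
Round 2: (i) [case_approved, has_dependent => adult_resident]; (ii) [exempt_fee, has_valid_id => cond_1]; (v) [over_18, address_verified => identity_verified]. Adds adult_resident, cond_1, identity_verified.
Round 3: (iv) [adult_resident, has_valid_id => application_complete]. Adds application_complete.
Round 4: (viii) [application_complete, identity_verified => priority_flag]. Adds priority_flag.
Closure: {address_verified, adult_resident, age_verified, application_complete, case_approved, cond_1, eligible_subsidy, eligible_tier1, enrolled_program, exempt_fee, has_dependent, has_valid_id, household_head, identity_verified, income_below_cap, means_tested, notify_finance, over_18, priority_flag, resident, tax_filed} — 21 facts.

21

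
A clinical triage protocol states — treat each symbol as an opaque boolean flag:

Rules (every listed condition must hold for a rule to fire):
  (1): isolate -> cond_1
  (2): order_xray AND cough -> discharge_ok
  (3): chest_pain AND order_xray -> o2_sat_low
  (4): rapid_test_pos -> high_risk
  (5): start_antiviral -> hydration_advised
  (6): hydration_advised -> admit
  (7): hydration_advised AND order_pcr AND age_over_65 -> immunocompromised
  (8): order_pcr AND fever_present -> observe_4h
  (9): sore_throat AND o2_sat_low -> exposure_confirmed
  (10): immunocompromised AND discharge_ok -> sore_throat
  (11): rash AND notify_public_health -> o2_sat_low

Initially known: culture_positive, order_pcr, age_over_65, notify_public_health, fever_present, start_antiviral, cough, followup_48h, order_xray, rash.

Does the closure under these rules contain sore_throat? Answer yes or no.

[1] (2) [order_xray AND cough -> discharge_ok]; (5) [start_antiviral -> hydration_advised]; (8) [order_pcr AND fever_present -> observe_4h]; (11) [rash AND notify_public_health -> o2_sat_low]. ⇒ new: discharge_ok, hydration_advised, observe_4h, o2_sat_low.
[2] (6) [hydration_advised -> admit]; (7) [hydration_advised AND order_pcr AND age_over_65 -> immunocompromised]. ⇒ new: admit, immunocompromised.
[3] (10) [immunocompromised AND discharge_ok -> sore_throat]. ⇒ new: sore_throat.
[4] (9) [sore_throat AND o2_sat_low -> exposure_confirmed]. ⇒ new: exposure_confirmed.
sore_throat appears in round 3, so it is derivable.

yes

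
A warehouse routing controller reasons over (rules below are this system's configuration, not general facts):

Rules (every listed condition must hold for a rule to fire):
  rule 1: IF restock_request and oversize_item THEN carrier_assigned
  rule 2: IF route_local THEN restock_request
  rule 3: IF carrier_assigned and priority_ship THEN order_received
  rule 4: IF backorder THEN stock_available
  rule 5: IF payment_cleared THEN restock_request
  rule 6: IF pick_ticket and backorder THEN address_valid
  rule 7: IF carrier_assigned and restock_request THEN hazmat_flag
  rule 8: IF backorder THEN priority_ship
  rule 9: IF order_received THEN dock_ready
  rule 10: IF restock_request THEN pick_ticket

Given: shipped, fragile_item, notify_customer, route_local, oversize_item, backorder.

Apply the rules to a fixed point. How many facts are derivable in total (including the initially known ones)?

Round 1 fires rule 2, rule 4, rule 8, giving restock_request, stock_available, priority_ship.
Round 2 fires rule 1, rule 10, giving carrier_assigned, pick_ticket.
Round 3 fires rule 3, rule 6, rule 7, giving order_received, address_valid, hazmat_flag.
Round 4 fires rule 9, giving dock_ready.
Closure: {address_valid, backorder, carrier_assigned, dock_ready, fragile_item, hazmat_flag, notify_customer, order_received, oversize_item, pick_ticket, priority_ship, restock_request, route_local, shipped, stock_available} — 15 facts.

15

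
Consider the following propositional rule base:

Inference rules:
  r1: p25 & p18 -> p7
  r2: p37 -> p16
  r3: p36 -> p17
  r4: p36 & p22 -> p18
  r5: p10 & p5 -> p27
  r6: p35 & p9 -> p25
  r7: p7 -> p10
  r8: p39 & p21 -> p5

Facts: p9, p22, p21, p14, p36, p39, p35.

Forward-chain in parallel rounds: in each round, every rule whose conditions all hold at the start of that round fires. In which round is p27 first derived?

Round 1 — r3, r4, r6, r8, derive p17, p18, p25, p5.
Round 2 — r1, derive p7.
Round 3 — r7, derive p10.
Round 4 — r5, derive p27.
p27 first appears in round 4.

4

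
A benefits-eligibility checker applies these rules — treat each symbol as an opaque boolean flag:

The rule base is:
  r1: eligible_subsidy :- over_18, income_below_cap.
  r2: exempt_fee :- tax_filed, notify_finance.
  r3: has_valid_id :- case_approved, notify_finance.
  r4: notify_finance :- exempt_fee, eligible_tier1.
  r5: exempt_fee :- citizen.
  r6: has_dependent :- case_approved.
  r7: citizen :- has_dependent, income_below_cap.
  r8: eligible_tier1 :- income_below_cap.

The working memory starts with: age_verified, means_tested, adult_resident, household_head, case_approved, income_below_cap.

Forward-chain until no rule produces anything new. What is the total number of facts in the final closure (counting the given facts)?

Round 1 — r6, r8, derive has_dependent, eligible_tier1.
Round 2 — r7, derive citizen.
Round 3 — r5, derive exempt_fee.
Round 4 — r4, derive notify_finance.
Round 5 — r3, derive has_valid_id.
Closure: {adult_resident, age_verified, case_approved, citizen, eligible_tier1, exempt_fee, has_dependent, has_valid_id, household_head, income_below_cap, means_tested, notify_finance} — 12 facts.

12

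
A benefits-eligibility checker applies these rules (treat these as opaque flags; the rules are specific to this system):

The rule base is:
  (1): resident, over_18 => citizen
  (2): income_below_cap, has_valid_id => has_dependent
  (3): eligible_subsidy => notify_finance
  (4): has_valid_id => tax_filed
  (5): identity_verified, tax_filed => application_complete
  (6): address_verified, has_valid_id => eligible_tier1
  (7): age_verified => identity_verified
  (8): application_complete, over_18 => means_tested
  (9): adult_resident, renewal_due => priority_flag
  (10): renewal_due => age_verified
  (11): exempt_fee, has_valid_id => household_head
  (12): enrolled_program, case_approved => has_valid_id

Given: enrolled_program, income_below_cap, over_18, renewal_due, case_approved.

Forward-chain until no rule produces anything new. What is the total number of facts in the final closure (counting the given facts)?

Round 1 fires (10), (12), giving age_verified, has_valid_id.
Round 2 fires (2), (4), (7), giving has_dependent, tax_filed, identity_verified.
Round 3 fires (5), giving application_complete.
Round 4 fires (8), giving means_tested.
Closure: {age_verified, application_complete, case_approved, enrolled_program, has_dependent, has_valid_id, identity_verified, income_below_cap, means_tested, over_18, renewal_due, tax_filed} — 12 facts.

12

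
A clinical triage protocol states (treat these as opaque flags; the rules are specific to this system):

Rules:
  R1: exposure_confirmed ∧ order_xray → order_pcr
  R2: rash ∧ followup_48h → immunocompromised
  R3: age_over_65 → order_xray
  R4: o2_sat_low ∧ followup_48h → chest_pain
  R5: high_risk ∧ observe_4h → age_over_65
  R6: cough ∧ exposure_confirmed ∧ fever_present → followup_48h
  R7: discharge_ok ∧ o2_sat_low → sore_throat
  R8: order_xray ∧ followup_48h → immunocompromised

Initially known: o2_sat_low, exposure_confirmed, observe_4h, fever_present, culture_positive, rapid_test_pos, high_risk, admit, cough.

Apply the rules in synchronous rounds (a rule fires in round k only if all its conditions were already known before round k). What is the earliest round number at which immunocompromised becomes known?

3

[1] R5 [high_risk ∧ observe_4h → age_over_65]; R6 [cough ∧ exposure_confirmed ∧ fever_present → followup_48h]. ⇒ new: age_over_65, followup_48h.
[2] R3 [age_over_65 → order_xray]; R4 [o2_sat_low ∧ followup_48h → chest_pain]. ⇒ new: order_xray, chest_pain.
[3] R1 [exposure_confirmed ∧ order_xray → order_pcr]; R8 [order_xray ∧ followup_48h → immunocompromised]. ⇒ new: order_pcr, immunocompromised.
immunocompromised first appears in round 3.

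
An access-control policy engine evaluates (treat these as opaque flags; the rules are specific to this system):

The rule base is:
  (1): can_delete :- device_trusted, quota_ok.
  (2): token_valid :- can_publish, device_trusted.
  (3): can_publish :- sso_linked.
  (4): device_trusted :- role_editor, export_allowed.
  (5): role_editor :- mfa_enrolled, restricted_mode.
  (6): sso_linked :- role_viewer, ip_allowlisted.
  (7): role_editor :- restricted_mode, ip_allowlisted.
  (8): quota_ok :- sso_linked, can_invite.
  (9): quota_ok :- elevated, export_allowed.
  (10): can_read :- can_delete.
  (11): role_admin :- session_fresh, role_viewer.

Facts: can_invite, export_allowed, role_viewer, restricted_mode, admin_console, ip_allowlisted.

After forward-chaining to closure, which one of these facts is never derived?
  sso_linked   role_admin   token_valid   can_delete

role_admin

Round 1: (6) [sso_linked :- role_viewer, ip_allowlisted.]; (7) [role_editor :- restricted_mode, ip_allowlisted.]. New: sso_linked, role_editor.
Round 2: (3) [can_publish :- sso_linked.]; (4) [device_trusted :- role_editor, export_allowed.]; (8) [quota_ok :- sso_linked, can_invite.]. New: can_publish, device_trusted, quota_ok.
Round 3: (1) [can_delete :- device_trusted, quota_ok.]; (2) [token_valid :- can_publish, device_trusted.]. New: can_delete, token_valid.
Round 4: (10) [can_read :- can_delete.]. New: can_read.
Derived: sso_linked (round 1), can_delete (round 3), token_valid (round 3). role_admin never appears in any round.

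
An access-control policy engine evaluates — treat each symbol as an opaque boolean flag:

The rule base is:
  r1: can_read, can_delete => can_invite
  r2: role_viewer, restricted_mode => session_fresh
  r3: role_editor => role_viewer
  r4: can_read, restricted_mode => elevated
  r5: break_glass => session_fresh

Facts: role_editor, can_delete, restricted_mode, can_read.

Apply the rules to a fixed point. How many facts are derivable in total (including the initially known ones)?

8

Round 1: r1 [can_read, can_delete => can_invite]; r3 [role_editor => role_viewer]; r4 [can_read, restricted_mode => elevated]. Adds can_invite, role_viewer, elevated.
Round 2: r2 [role_viewer, restricted_mode => session_fresh]. Adds session_fresh.
Closure: {can_delete, can_invite, can_read, elevated, restricted_mode, role_editor, role_viewer, session_fresh} — 8 facts.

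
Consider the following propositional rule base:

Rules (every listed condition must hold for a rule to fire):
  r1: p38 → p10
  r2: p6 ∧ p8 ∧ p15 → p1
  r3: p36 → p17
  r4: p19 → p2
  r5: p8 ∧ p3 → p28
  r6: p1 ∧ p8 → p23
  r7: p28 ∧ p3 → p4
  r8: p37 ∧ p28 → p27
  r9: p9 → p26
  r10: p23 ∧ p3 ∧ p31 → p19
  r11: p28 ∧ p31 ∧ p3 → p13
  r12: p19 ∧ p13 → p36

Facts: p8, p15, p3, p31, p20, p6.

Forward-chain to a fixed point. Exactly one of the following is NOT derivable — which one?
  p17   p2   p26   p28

p26

Round 1 — r2, r5, derive p1, p28.
Round 2 — r6, r7, r11, derive p23, p4, p13.
Round 3 — r10, derive p19.
Round 4 — r4, r12, derive p2, p36.
Round 5 — r3, derive p17.
Derived: p17 (round 5), p28 (round 1), p2 (round 4). p26 never appears in any round.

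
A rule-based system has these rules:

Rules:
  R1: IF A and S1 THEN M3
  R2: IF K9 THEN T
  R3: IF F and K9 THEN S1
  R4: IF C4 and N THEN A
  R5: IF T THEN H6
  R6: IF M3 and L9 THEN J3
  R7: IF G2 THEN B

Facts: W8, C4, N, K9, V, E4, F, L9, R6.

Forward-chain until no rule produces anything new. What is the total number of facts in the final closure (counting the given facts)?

Round 1 — R2, R3, R4, derive T, S1, A.
Round 2 — R1, R5, derive M3, H6.
Round 3 — R6, derive J3.
Closure: {A, C4, E4, F, H6, J3, K9, L9, M3, N, R6, S1, T, V, W8} — 15 facts.

15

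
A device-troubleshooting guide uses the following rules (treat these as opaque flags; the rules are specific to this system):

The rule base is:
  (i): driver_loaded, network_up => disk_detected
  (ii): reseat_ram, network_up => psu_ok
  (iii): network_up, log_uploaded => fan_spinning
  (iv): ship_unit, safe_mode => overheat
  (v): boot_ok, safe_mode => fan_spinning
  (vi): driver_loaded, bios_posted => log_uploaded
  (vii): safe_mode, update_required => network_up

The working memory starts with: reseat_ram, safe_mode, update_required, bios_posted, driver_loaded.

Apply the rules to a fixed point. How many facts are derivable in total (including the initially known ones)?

10

Round 1: (vi) [driver_loaded, bios_posted => log_uploaded]; (vii) [safe_mode, update_required => network_up]. New: log_uploaded, network_up.
Round 2: (i) [driver_loaded, network_up => disk_detected]; (ii) [reseat_ram, network_up => psu_ok]; (iii) [network_up, log_uploaded => fan_spinning]. New: disk_detected, psu_ok, fan_spinning.
Closure: {bios_posted, disk_detected, driver_loaded, fan_spinning, log_uploaded, network_up, psu_ok, reseat_ram, safe_mode, update_required} — 10 facts.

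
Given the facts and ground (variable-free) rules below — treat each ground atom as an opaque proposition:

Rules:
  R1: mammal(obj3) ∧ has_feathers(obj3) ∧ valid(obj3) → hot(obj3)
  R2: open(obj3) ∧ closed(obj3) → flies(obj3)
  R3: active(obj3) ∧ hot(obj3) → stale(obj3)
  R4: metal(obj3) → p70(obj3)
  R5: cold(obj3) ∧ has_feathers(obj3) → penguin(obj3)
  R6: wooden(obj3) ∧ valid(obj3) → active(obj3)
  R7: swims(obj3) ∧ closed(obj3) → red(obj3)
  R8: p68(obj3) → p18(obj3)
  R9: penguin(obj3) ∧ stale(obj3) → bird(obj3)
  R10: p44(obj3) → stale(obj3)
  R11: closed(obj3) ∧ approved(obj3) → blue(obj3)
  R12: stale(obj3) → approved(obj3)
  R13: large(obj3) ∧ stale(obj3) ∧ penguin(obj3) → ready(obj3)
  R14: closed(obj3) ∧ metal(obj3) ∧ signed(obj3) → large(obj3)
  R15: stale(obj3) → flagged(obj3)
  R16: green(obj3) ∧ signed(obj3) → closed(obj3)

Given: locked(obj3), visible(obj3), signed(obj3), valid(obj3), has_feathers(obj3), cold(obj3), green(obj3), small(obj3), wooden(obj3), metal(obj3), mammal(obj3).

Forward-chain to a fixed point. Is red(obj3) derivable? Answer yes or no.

no

Round 1: R1 [mammal(obj3) ∧ has_feathers(obj3) ∧ valid(obj3) → hot(obj3)]; R4 [metal(obj3) → p70(obj3)]; R5 [cold(obj3) ∧ has_feathers(obj3) → penguin(obj3)]; R6 [wooden(obj3) ∧ valid(obj3) → active(obj3)]; R16 [green(obj3) ∧ signed(obj3) → closed(obj3)]. New: hot(obj3), p70(obj3), penguin(obj3), active(obj3), closed(obj3).
Round 2: R3 [active(obj3) ∧ hot(obj3) → stale(obj3)]; R14 [closed(obj3) ∧ metal(obj3) ∧ signed(obj3) → large(obj3)]. New: stale(obj3), large(obj3).
Round 3: R9 [penguin(obj3) ∧ stale(obj3) → bird(obj3)]; R12 [stale(obj3) → approved(obj3)]; R13 [large(obj3) ∧ stale(obj3) ∧ penguin(obj3) → ready(obj3)]; R15 [stale(obj3) → flagged(obj3)]. New: bird(obj3), approved(obj3), ready(obj3), flagged(obj3).
Round 4: R11 [closed(obj3) ∧ approved(obj3) → blue(obj3)]. New: blue(obj3).
Fixed point reached. red(obj3) is concluded only by R7; R7 needs swims(obj3) (never derived).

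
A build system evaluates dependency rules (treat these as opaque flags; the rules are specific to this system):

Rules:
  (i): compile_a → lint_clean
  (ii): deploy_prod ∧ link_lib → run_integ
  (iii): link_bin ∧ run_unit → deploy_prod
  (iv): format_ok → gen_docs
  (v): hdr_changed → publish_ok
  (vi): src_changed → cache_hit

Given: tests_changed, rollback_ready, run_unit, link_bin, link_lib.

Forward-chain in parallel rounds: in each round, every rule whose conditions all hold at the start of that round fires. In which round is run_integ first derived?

2

Round 1 fires (iii), giving deploy_prod.
Round 2 fires (ii), giving run_integ.
run_integ first appears in round 2.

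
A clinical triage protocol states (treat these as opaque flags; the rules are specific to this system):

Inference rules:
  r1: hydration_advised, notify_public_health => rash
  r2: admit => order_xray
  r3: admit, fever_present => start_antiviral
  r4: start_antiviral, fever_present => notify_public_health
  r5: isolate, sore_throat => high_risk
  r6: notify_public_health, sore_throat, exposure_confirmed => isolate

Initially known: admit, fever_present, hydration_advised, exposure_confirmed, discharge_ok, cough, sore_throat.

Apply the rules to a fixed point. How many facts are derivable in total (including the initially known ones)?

Round 1: r2 [admit => order_xray]; r3 [admit, fever_present => start_antiviral]. New: order_xray, start_antiviral.
Round 2: r4 [start_antiviral, fever_present => notify_public_health]. New: notify_public_health.
Round 3: r1 [hydration_advised, notify_public_health => rash]; r6 [notify_public_health, sore_throat, exposure_confirmed => isolate]. New: rash, isolate.
Round 4: r5 [isolate, sore_throat => high_risk]. New: high_risk.
Closure: {admit, cough, discharge_ok, exposure_confirmed, fever_present, high_risk, hydration_advised, isolate, notify_public_health, order_xray, rash, sore_throat, start_antiviral} — 13 facts.

13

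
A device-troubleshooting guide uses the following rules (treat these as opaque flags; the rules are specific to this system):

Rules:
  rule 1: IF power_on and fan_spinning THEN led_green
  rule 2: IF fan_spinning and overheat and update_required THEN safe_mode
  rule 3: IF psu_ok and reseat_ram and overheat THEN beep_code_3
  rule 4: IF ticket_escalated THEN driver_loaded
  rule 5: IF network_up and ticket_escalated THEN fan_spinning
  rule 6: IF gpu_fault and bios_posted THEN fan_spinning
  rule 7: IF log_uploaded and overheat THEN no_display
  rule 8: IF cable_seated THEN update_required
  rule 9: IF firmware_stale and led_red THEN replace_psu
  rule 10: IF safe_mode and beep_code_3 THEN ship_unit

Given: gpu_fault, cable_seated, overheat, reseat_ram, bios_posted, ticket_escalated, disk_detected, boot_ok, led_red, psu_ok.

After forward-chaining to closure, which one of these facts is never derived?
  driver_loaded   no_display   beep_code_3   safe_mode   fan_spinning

no_display

Round 1 fires rule 3, rule 4, rule 6, rule 8, giving beep_code_3, driver_loaded, fan_spinning, update_required.
Round 2 fires rule 2, giving safe_mode.
Round 3 fires rule 10, giving ship_unit.
Derived: safe_mode (round 2), driver_loaded (round 1), fan_spinning (round 1), beep_code_3 (round 1). no_display never appears in any round.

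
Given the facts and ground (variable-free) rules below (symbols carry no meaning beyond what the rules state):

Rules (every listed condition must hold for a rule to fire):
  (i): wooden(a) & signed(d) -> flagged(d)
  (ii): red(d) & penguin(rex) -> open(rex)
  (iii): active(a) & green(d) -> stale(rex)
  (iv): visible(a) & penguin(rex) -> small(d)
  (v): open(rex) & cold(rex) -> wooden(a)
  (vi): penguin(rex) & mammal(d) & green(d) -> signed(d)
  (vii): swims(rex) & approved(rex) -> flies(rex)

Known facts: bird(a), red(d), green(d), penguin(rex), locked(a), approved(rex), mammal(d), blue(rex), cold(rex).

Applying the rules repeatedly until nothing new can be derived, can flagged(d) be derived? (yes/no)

Round 1: (ii) [red(d) & penguin(rex) -> open(rex)]; (vi) [penguin(rex) & mammal(d) & green(d) -> signed(d)]. New: open(rex), signed(d).
Round 2: (v) [open(rex) & cold(rex) -> wooden(a)]. New: wooden(a).
Round 3: (i) [wooden(a) & signed(d) -> flagged(d)]. New: flagged(d).
flagged(d) appears in round 3, so it is derivable.

yes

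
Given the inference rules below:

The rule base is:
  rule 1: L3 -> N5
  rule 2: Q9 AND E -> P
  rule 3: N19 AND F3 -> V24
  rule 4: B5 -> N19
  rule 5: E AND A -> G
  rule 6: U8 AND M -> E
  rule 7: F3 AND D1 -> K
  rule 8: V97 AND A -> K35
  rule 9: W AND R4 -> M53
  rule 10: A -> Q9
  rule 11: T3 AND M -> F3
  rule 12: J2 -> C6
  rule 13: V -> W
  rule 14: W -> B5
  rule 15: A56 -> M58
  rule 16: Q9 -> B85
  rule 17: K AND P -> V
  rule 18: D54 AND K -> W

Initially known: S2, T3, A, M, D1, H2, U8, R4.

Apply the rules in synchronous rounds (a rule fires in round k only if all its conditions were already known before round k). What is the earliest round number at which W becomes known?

4

Round 1 fires rule 6, rule 10, rule 11, giving E, Q9, F3.
Round 2 fires rule 2, rule 5, rule 7, rule 16, giving P, G, K, B85.
Round 3 fires rule 17, giving V.
Round 4 fires rule 13, giving W.
W first appears in round 4.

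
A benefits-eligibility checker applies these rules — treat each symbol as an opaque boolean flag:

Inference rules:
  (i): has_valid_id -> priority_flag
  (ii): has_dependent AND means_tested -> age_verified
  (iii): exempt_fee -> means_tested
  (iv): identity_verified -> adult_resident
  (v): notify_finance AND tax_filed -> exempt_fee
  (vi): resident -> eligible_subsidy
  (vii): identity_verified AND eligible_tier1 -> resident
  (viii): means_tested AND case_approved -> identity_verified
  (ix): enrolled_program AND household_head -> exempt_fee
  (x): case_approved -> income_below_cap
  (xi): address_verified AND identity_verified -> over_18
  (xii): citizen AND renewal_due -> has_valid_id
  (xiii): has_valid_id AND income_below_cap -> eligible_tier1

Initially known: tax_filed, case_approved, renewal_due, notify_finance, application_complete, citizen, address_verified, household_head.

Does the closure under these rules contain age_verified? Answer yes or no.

[1] (v) [notify_finance AND tax_filed -> exempt_fee]; (x) [case_approved -> income_below_cap]; (xii) [citizen AND renewal_due -> has_valid_id]. ⇒ new: exempt_fee, income_below_cap, has_valid_id.
[2] (i) [has_valid_id -> priority_flag]; (iii) [exempt_fee -> means_tested]; (xiii) [has_valid_id AND income_below_cap -> eligible_tier1]. ⇒ new: priority_flag, means_tested, eligible_tier1.
[3] (viii) [means_tested AND case_approved -> identity_verified]. ⇒ new: identity_verified.
[4] (iv) [identity_verified -> adult_resident]; (vii) [identity_verified AND eligible_tier1 -> resident]; (xi) [address_verified AND identity_verified -> over_18]. ⇒ new: adult_resident, resident, over_18.
[5] (vi) [resident -> eligible_subsidy]. ⇒ new: eligible_subsidy.
Fixed point reached. age_verified is concluded only by (ii); (ii) needs has_dependent (never derived).

no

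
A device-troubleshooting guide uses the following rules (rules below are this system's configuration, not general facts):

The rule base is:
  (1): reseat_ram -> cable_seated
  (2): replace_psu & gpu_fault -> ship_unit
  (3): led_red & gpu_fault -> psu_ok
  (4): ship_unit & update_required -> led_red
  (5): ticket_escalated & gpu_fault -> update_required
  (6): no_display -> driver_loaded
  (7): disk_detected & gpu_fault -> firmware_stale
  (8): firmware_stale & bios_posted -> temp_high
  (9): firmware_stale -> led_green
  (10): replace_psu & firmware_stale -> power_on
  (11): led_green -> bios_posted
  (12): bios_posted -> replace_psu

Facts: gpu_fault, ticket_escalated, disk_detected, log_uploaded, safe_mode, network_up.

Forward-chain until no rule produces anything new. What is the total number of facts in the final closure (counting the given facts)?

Round 1: (5) [ticket_escalated & gpu_fault -> update_required]; (7) [disk_detected & gpu_fault -> firmware_stale]. Adds update_required, firmware_stale.
Round 2: (9) [firmware_stale -> led_green]. Adds led_green.
Round 3: (11) [led_green -> bios_posted]. Adds bios_posted.
Round 4: (8) [firmware_stale & bios_posted -> temp_high]; (12) [bios_posted -> replace_psu]. Adds temp_high, replace_psu.
Round 5: (2) [replace_psu & gpu_fault -> ship_unit]; (10) [replace_psu & firmware_stale -> power_on]. Adds ship_unit, power_on.
Round 6: (4) [ship_unit & update_required -> led_red]. Adds led_red.
Round 7: (3) [led_red & gpu_fault -> psu_ok]. Adds psu_ok.
Closure: {bios_posted, disk_detected, firmware_stale, gpu_fault, led_green, led_red, log_uploaded, network_up, power_on, psu_ok, replace_psu, safe_mode, ship_unit, temp_high, ticket_escalated, update_required} — 16 facts.

16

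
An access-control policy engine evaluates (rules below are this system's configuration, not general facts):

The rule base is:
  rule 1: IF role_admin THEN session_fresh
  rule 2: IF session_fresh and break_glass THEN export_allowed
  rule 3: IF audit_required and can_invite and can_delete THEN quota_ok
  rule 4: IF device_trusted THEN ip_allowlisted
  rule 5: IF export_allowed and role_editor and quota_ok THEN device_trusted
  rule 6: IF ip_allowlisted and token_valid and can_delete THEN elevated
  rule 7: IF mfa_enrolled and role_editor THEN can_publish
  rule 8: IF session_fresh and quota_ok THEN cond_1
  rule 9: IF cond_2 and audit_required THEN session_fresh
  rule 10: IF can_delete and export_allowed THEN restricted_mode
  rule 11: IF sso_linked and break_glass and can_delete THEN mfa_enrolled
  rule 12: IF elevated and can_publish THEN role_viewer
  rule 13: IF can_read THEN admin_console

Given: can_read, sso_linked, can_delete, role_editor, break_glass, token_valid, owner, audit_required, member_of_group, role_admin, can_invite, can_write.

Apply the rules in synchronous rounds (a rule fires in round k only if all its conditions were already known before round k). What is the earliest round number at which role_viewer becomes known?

6

Round 1 — rule 1, rule 3, rule 11, rule 13, derive session_fresh, quota_ok, mfa_enrolled, admin_console.
Round 2 — rule 2, rule 7, rule 8, derive export_allowed, can_publish, cond_1.
Round 3 — rule 5, rule 10, derive device_trusted, restricted_mode.
Round 4 — rule 4, derive ip_allowlisted.
Round 5 — rule 6, derive elevated.
Round 6 — rule 12, derive role_viewer.
role_viewer first appears in round 6.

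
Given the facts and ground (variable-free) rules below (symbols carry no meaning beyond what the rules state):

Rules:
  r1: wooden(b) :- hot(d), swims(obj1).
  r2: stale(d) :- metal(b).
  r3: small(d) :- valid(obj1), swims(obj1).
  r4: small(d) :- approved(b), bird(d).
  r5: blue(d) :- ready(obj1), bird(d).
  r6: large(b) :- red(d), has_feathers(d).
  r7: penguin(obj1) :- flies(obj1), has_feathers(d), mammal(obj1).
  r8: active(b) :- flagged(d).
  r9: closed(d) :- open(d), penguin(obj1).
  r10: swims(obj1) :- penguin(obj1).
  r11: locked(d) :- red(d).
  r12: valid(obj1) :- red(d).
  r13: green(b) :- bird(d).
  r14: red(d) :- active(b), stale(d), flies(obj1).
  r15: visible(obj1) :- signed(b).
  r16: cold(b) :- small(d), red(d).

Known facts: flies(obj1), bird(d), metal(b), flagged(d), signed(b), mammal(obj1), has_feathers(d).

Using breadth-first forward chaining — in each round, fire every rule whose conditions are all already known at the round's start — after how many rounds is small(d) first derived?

Round 1: r2 [stale(d) :- metal(b).]; r7 [penguin(obj1) :- flies(obj1), has_feathers(d), mammal(obj1).]; r8 [active(b) :- flagged(d).]; r13 [green(b) :- bird(d).]; r15 [visible(obj1) :- signed(b).]. Adds stale(d), penguin(obj1), active(b), green(b), visible(obj1).
Round 2: r10 [swims(obj1) :- penguin(obj1).]; r14 [red(d) :- active(b), stale(d), flies(obj1).]. Adds swims(obj1), red(d).
Round 3: r6 [large(b) :- red(d), has_feathers(d).]; r11 [locked(d) :- red(d).]; r12 [valid(obj1) :- red(d).]. Adds large(b), locked(d), valid(obj1).
Round 4: r3 [small(d) :- valid(obj1), swims(obj1).]. Adds small(d).
small(d) first appears in round 4.

4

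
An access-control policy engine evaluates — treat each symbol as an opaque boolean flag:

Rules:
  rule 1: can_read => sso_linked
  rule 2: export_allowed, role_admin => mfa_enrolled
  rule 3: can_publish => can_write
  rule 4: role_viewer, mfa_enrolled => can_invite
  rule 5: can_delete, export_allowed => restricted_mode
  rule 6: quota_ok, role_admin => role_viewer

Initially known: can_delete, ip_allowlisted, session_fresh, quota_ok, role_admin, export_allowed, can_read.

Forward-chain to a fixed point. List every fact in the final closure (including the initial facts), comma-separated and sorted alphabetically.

Round 1 fires rule 1, rule 2, rule 5, rule 6, giving sso_linked, mfa_enrolled, restricted_mode, role_viewer.
Round 2 fires rule 4, giving can_invite.

can_delete, can_invite, can_read, export_allowed, ip_allowlisted, mfa_enrolled, quota_ok, restricted_mode, role_admin, role_viewer, session_fresh, sso_linked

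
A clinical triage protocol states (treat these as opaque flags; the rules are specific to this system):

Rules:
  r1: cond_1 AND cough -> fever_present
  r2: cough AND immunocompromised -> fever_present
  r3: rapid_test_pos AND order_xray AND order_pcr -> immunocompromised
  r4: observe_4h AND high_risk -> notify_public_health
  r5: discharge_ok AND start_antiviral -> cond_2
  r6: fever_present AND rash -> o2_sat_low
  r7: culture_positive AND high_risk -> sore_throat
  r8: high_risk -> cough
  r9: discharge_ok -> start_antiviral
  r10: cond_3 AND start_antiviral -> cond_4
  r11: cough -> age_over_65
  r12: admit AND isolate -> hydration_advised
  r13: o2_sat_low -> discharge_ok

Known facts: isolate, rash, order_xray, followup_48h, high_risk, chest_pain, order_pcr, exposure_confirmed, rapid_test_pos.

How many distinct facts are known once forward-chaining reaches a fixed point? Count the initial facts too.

17

[1] r3 [rapid_test_pos AND order_xray AND order_pcr -> immunocompromised]; r8 [high_risk -> cough]. ⇒ new: immunocompromised, cough.
[2] r2 [cough AND immunocompromised -> fever_present]; r11 [cough -> age_over_65]. ⇒ new: fever_present, age_over_65.
[3] r6 [fever_present AND rash -> o2_sat_low]. ⇒ new: o2_sat_low.
[4] r13 [o2_sat_low -> discharge_ok]. ⇒ new: discharge_ok.
[5] r9 [discharge_ok -> start_antiviral]. ⇒ new: start_antiviral.
[6] r5 [discharge_ok AND start_antiviral -> cond_2]. ⇒ new: cond_2.
Closure: {age_over_65, chest_pain, cond_2, cough, discharge_ok, exposure_confirmed, fever_present, followup_48h, high_risk, immunocompromised, isolate, o2_sat_low, order_pcr, order_xray, rapid_test_pos, rash, start_antiviral} — 17 facts.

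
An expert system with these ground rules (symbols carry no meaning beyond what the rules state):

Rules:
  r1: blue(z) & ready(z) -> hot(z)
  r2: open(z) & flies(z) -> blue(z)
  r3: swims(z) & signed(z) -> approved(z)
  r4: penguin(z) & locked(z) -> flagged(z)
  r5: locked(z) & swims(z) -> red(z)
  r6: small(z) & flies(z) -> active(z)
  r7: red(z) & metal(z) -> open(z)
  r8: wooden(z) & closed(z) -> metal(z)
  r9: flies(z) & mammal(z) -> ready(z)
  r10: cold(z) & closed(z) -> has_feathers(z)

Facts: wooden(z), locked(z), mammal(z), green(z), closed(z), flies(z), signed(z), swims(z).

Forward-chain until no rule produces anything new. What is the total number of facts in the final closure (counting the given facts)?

Round 1 fires r3, r5, r8, r9, giving approved(z), red(z), metal(z), ready(z).
Round 2 fires r7, giving open(z).
Round 3 fires r2, giving blue(z).
Round 4 fires r1, giving hot(z).
Closure: {approved(z), blue(z), closed(z), flies(z), green(z), hot(z), locked(z), mammal(z), metal(z), open(z), ready(z), red(z), signed(z), swims(z), wooden(z)} — 15 facts.

15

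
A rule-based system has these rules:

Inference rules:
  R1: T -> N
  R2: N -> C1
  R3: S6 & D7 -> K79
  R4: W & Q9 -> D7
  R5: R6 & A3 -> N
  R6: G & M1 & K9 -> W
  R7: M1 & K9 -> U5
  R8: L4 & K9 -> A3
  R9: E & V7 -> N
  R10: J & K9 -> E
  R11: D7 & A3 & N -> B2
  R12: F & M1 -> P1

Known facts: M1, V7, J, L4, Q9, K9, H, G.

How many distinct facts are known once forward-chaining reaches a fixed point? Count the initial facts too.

Round 1: R6 [G & M1 & K9 -> W]; R7 [M1 & K9 -> U5]; R8 [L4 & K9 -> A3]; R10 [J & K9 -> E]. Adds W, U5, A3, E.
Round 2: R4 [W & Q9 -> D7]; R9 [E & V7 -> N]. Adds D7, N.
Round 3: R2 [N -> C1]; R11 [D7 & A3 & N -> B2]. Adds C1, B2.
Closure: {A3, B2, C1, D7, E, G, H, J, K9, L4, M1, N, Q9, U5, V7, W} — 16 facts.

16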